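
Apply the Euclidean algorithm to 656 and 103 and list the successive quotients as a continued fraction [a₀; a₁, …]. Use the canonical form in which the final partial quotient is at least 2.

[6; 2, 1, 2, 2, 5]

Repeatedly divide and take the remainder:
⌊656/103⌋ = 6, remainder 38
⌊103/38⌋ = 2, remainder 27
⌊38/27⌋ = 1, remainder 11
⌊27/11⌋ = 2, remainder 5
⌊11/5⌋ = 2, remainder 1
⌊5/1⌋ = 5, remainder 0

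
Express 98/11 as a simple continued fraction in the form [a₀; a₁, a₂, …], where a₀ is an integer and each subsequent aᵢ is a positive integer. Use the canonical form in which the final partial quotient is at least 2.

[8; 1, 10]

Run the Euclidean algorithm, recording each quotient:
⌊98/11⌋ = 8, remainder 10
⌊11/10⌋ = 1, remainder 1
⌊10/1⌋ = 10, remainder 0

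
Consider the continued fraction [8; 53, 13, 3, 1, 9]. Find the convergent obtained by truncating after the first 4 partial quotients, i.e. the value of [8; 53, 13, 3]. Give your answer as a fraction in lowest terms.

Starting at the tail and folding back:
Start with 3.
13 + 1/(3/1) = 13 + 1/3 = 40/3
53 + 1/(40/3) = 53 + 3/40 = 2123/40
8 + 1/(2123/40) = 8 + 40/2123 = 17024/2123

17024/2123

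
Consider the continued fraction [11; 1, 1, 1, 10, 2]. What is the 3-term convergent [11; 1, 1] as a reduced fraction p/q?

Collapse the nested fraction from the inside out:
Start with 1.
1 + 1/(1/1) = 1 + 1/1 = 2/1
11 + 1/(2/1) = 11 + 1/2 = 23/2

23/2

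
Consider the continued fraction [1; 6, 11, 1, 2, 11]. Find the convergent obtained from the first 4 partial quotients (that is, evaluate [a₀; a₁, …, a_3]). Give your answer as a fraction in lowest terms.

85/73

Compute successive convergents:
a_0 = 1: 1/1
a_1 = 6: 7/6
a_2 = 11: 78/67
a_3 = 1: 85/73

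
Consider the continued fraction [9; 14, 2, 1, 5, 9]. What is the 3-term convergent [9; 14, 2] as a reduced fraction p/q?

263/29

Starting at the tail and folding back:
Start with 2.
14 + 1/(2/1) = 14 + 1/2 = 29/2
9 + 1/(29/2) = 9 + 2/29 = 263/29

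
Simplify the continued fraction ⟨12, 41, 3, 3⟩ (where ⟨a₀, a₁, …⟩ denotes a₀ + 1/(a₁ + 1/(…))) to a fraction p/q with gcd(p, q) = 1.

4966/413

Work from the innermost term outward:
Start with 3.
3 + 1/(3/1) = 3 + 1/3 = 10/3
41 + 1/(10/3) = 41 + 3/10 = 413/10
12 + 1/(413/10) = 12 + 10/413 = 4966/413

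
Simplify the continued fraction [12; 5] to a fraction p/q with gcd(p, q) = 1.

61/5

a_0 = 12: 12/1
a_1 = 5: 61/5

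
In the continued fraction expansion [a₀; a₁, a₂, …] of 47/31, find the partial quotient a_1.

47 = 1·31 + 16, so a_0 = 1
31 = 1·16 + 15, so a_1 = 1

1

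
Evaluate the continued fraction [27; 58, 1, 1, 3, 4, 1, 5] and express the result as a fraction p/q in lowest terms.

340199/12592

Collapse the nested fraction from the inside out:
Start with 5.
1 + 1/(5/1) = 1 + 1/5 = 6/5
4 + 1/(6/5) = 4 + 5/6 = 29/6
3 + 1/(29/6) = 3 + 6/29 = 93/29
1 + 1/(93/29) = 1 + 29/93 = 122/93
1 + 1/(122/93) = 1 + 93/122 = 215/122
58 + 1/(215/122) = 58 + 122/215 = 12592/215
27 + 1/(12592/215) = 27 + 215/12592 = 340199/12592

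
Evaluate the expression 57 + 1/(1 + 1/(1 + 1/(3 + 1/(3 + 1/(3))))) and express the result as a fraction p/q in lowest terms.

Starting at the tail and folding back:
Start with 3.
3 + 1/(3/1) = 3 + 1/3 = 10/3
3 + 1/(10/3) = 3 + 3/10 = 33/10
1 + 1/(33/10) = 1 + 10/33 = 43/33
1 + 1/(43/33) = 1 + 33/43 = 76/43
57 + 1/(76/43) = 57 + 43/76 = 4375/76

4375/76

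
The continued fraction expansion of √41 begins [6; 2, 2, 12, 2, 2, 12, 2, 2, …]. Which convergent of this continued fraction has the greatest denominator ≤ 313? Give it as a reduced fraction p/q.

826/129

a_0 = 6: 6/1  (≤ bound)
a_1 = 2: 13/2  (≤ bound)
a_2 = 2: 32/5  (≤ bound)
a_3 = 12: 397/62  (≤ bound)
a_4 = 2: 826/129  (≤ bound)
a_5 = 2: 2049/320  (> 313, stop)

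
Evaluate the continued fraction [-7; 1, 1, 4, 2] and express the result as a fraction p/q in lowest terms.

-129/20

Start with 2.
4 + 1/(2/1) = 4 + 1/2 = 9/2
1 + 1/(9/2) = 1 + 2/9 = 11/9
1 + 1/(11/9) = 1 + 9/11 = 20/11
-7 + 1/(20/11) = -7 + 11/20 = -129/20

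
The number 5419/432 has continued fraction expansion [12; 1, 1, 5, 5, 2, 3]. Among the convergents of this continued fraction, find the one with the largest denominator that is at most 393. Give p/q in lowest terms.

List convergents until the denominator exceeds the bound:
a_0 = 12: 12/1  (≤ bound)
a_1 = 1: 13/1  (≤ bound)
a_2 = 1: 25/2  (≤ bound)
a_3 = 5: 138/11  (≤ bound)
a_4 = 5: 715/57  (≤ bound)
a_5 = 2: 1568/125  (≤ bound)
a_6 = 3: 5419/432  (> 393, stop)

1568/125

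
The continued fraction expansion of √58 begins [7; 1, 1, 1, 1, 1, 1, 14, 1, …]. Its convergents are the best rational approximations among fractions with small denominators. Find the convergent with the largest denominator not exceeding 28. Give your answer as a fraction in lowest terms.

99/13

a_0 = 7: 7/1  (≤ bound)
a_1 = 1: 8/1  (≤ bound)
a_2 = 1: 15/2  (≤ bound)
a_3 = 1: 23/3  (≤ bound)
a_4 = 1: 38/5  (≤ bound)
a_5 = 1: 61/8  (≤ bound)
a_6 = 1: 99/13  (≤ bound)
a_7 = 14: 1447/190  (> 28, stop)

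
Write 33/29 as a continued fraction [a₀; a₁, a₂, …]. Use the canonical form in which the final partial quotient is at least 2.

[1; 7, 4]

⌊33/29⌋ = 1, remainder 4
⌊29/4⌋ = 7, remainder 1
⌊4/1⌋ = 4, remainder 0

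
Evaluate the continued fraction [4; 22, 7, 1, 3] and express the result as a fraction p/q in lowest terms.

Use the convergent recurrence hₖ = aₖ·hₖ₋₁ + hₖ₋₂ (and likewise for the denominators kₖ):
a_0 = 4: 4/1
a_1 = 22: 89/22
a_2 = 7: 627/155
a_3 = 1: 716/177
a_4 = 3: 2775/686

2775/686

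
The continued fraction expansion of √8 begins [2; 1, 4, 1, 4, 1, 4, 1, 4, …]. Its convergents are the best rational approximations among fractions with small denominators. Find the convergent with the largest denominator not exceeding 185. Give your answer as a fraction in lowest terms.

a_0 = 2: 2/1  (≤ bound)
a_1 = 1: 3/1  (≤ bound)
a_2 = 4: 14/5  (≤ bound)
a_3 = 1: 17/6  (≤ bound)
a_4 = 4: 82/29  (≤ bound)
a_5 = 1: 99/35  (≤ bound)
a_6 = 4: 478/169  (≤ bound)
a_7 = 1: 577/204  (> 185, stop)

478/169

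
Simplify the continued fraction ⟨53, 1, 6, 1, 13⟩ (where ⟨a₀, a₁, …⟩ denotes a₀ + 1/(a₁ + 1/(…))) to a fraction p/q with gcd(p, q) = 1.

Start with 13.
1 + 1/(13/1) = 1 + 1/13 = 14/13
6 + 1/(14/13) = 6 + 13/14 = 97/14
1 + 1/(97/14) = 1 + 14/97 = 111/97
53 + 1/(111/97) = 53 + 97/111 = 5980/111

5980/111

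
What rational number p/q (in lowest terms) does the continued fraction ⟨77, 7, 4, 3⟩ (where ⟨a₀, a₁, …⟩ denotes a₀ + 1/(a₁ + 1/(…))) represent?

a_0 = 77: 77/1
a_1 = 7: 540/7
a_2 = 4: 2237/29
a_3 = 3: 7251/94

7251/94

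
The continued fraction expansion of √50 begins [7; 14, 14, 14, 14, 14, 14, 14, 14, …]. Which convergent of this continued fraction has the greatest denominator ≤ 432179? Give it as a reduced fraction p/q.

a_0 = 7: 7/1  (≤ bound)
a_1 = 14: 99/14  (≤ bound)
a_2 = 14: 1393/197  (≤ bound)
a_3 = 14: 19601/2772  (≤ bound)
a_4 = 14: 275807/39005  (≤ bound)
a_5 = 14: 3880899/548842  (> 432179, stop)

275807/39005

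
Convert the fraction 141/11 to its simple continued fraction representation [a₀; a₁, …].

Repeatedly divide and take the remainder:
141 = 12·11 + 9, so a_0 = 12
11 = 1·9 + 2, so a_1 = 1
9 = 4·2 + 1, so a_2 = 4
2 = 2·1 + 0, so a_3 = 2

[12; 1, 4, 2]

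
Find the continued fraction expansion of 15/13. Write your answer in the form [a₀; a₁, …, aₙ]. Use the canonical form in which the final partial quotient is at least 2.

[1; 6, 2]

Apply division with remainder until the remainder is 0:
15 ÷ 13 → quotient 1, remainder 2
13 ÷ 2 → quotient 6, remainder 1
2 ÷ 1 → quotient 2, remainder 0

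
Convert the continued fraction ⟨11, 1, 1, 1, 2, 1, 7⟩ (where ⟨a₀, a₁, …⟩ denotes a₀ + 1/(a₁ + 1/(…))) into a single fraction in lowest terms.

a_0 = 11: 11/1
a_1 = 1: 12/1
a_2 = 1: 23/2
a_3 = 1: 35/3
a_4 = 2: 93/8
a_5 = 1: 128/11
a_6 = 7: 989/85

989/85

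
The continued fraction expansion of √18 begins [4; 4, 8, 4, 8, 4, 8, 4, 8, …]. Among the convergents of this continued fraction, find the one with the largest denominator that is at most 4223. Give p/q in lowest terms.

4756/1121

a_0 = 4: 4/1  (≤ bound)
a_1 = 4: 17/4  (≤ bound)
a_2 = 8: 140/33  (≤ bound)
a_3 = 4: 577/136  (≤ bound)
a_4 = 8: 4756/1121  (≤ bound)
a_5 = 4: 19601/4620  (> 4223, stop)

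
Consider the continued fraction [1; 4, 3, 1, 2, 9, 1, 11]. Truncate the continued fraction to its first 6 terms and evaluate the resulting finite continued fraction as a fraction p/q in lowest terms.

543/440

a_0 = 1: 1/1
a_1 = 4: 5/4
a_2 = 3: 16/13
a_3 = 1: 21/17
a_4 = 2: 58/47
a_5 = 9: 543/440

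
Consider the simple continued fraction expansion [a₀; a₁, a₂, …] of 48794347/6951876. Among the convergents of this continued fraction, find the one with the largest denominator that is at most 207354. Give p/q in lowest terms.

213079/30358

List convergents until the denominator exceeds the bound:
a_0 = 7: 7/1  (≤ bound)
a_1 = 52: 365/52  (≤ bound)
a_2 = 1: 372/53  (≤ bound)
a_3 = 51: 19337/2755  (≤ bound)
a_4 = 11: 213079/30358  (≤ bound)
a_5 = 10: 2150127/306335  (> 207354, stop)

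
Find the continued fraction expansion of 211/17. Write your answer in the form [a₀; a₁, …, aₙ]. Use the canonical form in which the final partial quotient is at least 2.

⌊211/17⌋ = 12, remainder 7
⌊17/7⌋ = 2, remainder 3
⌊7/3⌋ = 2, remainder 1
⌊3/1⌋ = 3, remainder 0

[12; 2, 2, 3]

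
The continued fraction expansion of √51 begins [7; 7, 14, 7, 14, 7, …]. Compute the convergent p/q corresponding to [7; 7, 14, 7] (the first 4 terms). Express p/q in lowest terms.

Build up convergents one term at a time:
a_0 = 7: 7/1
a_1 = 7: 50/7
a_2 = 14: 707/99
a_3 = 7: 4999/700

4999/700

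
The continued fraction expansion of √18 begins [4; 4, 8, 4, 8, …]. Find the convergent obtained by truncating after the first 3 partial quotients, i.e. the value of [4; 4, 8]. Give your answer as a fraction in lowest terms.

140/33

a_0 = 4: 4/1
a_1 = 4: 17/4
a_2 = 8: 140/33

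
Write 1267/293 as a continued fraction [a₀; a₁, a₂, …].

Apply division with remainder until the remainder is 0:
1267 = 4·293 + 95, so a_0 = 4
293 = 3·95 + 8, so a_1 = 3
95 = 11·8 + 7, so a_2 = 11
8 = 1·7 + 1, so a_3 = 1
7 = 7·1 + 0, so a_4 = 7

[4; 3, 11, 1, 7]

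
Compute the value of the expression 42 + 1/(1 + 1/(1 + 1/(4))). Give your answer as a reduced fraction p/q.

a_0 = 42: 42/1
a_1 = 1: 43/1
a_2 = 1: 85/2
a_3 = 4: 383/9

383/9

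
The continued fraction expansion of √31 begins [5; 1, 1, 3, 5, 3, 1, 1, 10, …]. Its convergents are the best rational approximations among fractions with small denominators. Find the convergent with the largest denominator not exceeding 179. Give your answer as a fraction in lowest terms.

List convergents until the denominator exceeds the bound:
a_0 = 5: 5/1  (≤ bound)
a_1 = 1: 6/1  (≤ bound)
a_2 = 1: 11/2  (≤ bound)
a_3 = 3: 39/7  (≤ bound)
a_4 = 5: 206/37  (≤ bound)
a_5 = 3: 657/118  (≤ bound)
a_6 = 1: 863/155  (≤ bound)
a_7 = 1: 1520/273  (> 179, stop)

863/155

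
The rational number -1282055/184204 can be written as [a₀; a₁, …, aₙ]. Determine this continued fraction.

[-7; 24, 1, 59, 1, 14, 8]

Apply division with remainder until the remainder is 0:
⌊-1282055/184204⌋ = -7, remainder 7373
⌊184204/7373⌋ = 24, remainder 7252
⌊7373/7252⌋ = 1, remainder 121
⌊7252/121⌋ = 59, remainder 113
⌊121/113⌋ = 1, remainder 8
⌊113/8⌋ = 14, remainder 1
⌊8/1⌋ = 8, remainder 0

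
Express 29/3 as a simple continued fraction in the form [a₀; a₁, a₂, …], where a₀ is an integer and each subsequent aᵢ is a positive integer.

⌊29/3⌋ = 9, remainder 2
⌊3/2⌋ = 1, remainder 1
⌊2/1⌋ = 2, remainder 0

[9; 1, 2]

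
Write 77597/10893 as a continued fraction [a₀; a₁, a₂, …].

⌊77597/10893⌋ = 7, remainder 1346
⌊10893/1346⌋ = 8, remainder 125
⌊1346/125⌋ = 10, remainder 96
⌊125/96⌋ = 1, remainder 29
⌊96/29⌋ = 3, remainder 9
⌊29/9⌋ = 3, remainder 2
⌊9/2⌋ = 4, remainder 1
⌊2/1⌋ = 2, remainder 0

[7; 8, 10, 1, 3, 3, 4, 2]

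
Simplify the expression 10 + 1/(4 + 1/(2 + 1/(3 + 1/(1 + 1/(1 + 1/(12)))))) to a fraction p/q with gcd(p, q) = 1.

9121/892

Start with 12.
1 + 1/(12/1) = 1 + 1/12 = 13/12
1 + 1/(13/12) = 1 + 12/13 = 25/13
3 + 1/(25/13) = 3 + 13/25 = 88/25
2 + 1/(88/25) = 2 + 25/88 = 201/88
4 + 1/(201/88) = 4 + 88/201 = 892/201
10 + 1/(892/201) = 10 + 201/892 = 9121/892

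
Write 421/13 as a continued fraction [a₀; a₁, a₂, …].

Run the Euclidean algorithm, recording each quotient:
421 = 32·13 + 5, so a_0 = 32
13 = 2·5 + 3, so a_1 = 2
5 = 1·3 + 2, so a_2 = 1
3 = 1·2 + 1, so a_3 = 1
2 = 2·1 + 0, so a_4 = 2

[32; 2, 1, 1, 2]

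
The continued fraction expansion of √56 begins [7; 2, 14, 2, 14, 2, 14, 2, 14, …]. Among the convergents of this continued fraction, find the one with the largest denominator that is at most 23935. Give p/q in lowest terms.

13455/1798

a_0 = 7: 7/1  (≤ bound)
a_1 = 2: 15/2  (≤ bound)
a_2 = 14: 217/29  (≤ bound)
a_3 = 2: 449/60  (≤ bound)
a_4 = 14: 6503/869  (≤ bound)
a_5 = 2: 13455/1798  (≤ bound)
a_6 = 14: 194873/26041  (> 23935, stop)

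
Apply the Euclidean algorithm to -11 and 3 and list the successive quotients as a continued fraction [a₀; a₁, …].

[-4; 3]

Run the Euclidean algorithm, recording each quotient:
⌊-11/3⌋ = -4, remainder 1
⌊3/1⌋ = 3, remainder 0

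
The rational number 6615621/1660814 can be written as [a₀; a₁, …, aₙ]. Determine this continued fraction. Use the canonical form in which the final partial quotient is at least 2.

[3; 1, 59, 10, 5, 2, 14, 17]

⌊6615621/1660814⌋ = 3, remainder 1633179
⌊1660814/1633179⌋ = 1, remainder 27635
⌊1633179/27635⌋ = 59, remainder 2714
⌊27635/2714⌋ = 10, remainder 495
⌊2714/495⌋ = 5, remainder 239
⌊495/239⌋ = 2, remainder 17
⌊239/17⌋ = 14, remainder 1
⌊17/1⌋ = 17, remainder 0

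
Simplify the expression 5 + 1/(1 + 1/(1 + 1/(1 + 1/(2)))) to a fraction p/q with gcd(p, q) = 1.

Start with 2.
1 + 1/(2/1) = 1 + 1/2 = 3/2
1 + 1/(3/2) = 1 + 2/3 = 5/3
1 + 1/(5/3) = 1 + 3/5 = 8/5
5 + 1/(8/5) = 5 + 5/8 = 45/8

45/8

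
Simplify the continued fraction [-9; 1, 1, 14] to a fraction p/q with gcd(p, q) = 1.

-246/29

Build up convergents one term at a time:
a_0 = -9: -9/1
a_1 = 1: -8/1
a_2 = 1: -17/2
a_3 = 14: -246/29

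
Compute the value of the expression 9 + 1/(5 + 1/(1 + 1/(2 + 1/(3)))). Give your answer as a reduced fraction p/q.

523/57

Work from the innermost term outward:
Start with 3.
2 + 1/(3/1) = 2 + 1/3 = 7/3
1 + 1/(7/3) = 1 + 3/7 = 10/7
5 + 1/(10/7) = 5 + 7/10 = 57/10
9 + 1/(57/10) = 9 + 10/57 = 523/57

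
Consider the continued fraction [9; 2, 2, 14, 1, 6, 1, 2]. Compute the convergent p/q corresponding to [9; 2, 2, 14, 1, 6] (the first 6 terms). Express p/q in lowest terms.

5021/534

Start with 6.
1 + 1/(6/1) = 1 + 1/6 = 7/6
14 + 1/(7/6) = 14 + 6/7 = 104/7
2 + 1/(104/7) = 2 + 7/104 = 215/104
2 + 1/(215/104) = 2 + 104/215 = 534/215
9 + 1/(534/215) = 9 + 215/534 = 5021/534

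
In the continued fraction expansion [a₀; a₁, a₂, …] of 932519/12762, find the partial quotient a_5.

⌊932519/12762⌋ = 73, remainder 893
⌊12762/893⌋ = 14, remainder 260
⌊893/260⌋ = 3, remainder 113
⌊260/113⌋ = 2, remainder 34
⌊113/34⌋ = 3, remainder 11
⌊34/11⌋ = 3, remainder 1

3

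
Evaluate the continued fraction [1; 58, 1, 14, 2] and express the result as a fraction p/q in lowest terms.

Start with 2.
14 + 1/(2/1) = 14 + 1/2 = 29/2
1 + 1/(29/2) = 1 + 2/29 = 31/29
58 + 1/(31/29) = 58 + 29/31 = 1827/31
1 + 1/(1827/31) = 1 + 31/1827 = 1858/1827

1858/1827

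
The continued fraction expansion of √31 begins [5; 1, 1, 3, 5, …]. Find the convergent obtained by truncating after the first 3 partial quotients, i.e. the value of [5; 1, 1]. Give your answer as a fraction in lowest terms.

11/2

Build up convergents one term at a time:
a_0 = 5: 5/1
a_1 = 1: 6/1
a_2 = 1: 11/2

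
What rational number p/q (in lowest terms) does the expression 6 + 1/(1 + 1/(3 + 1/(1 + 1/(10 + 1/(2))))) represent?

768/113

a_0 = 6: 6/1
a_1 = 1: 7/1
a_2 = 3: 27/4
a_3 = 1: 34/5
a_4 = 10: 367/54
a_5 = 2: 768/113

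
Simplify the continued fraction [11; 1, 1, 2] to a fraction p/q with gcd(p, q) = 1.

a_0 = 11: 11/1
a_1 = 1: 12/1
a_2 = 1: 23/2
a_3 = 2: 58/5

58/5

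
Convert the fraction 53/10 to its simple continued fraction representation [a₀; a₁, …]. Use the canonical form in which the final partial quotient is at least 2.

[5; 3, 3]

⌊53/10⌋ = 5, remainder 3
⌊10/3⌋ = 3, remainder 1
⌊3/1⌋ = 3, remainder 0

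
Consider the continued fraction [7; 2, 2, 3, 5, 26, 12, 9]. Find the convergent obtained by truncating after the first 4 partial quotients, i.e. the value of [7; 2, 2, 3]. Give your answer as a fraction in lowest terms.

Build up convergents one term at a time:
a_0 = 7: 7/1
a_1 = 2: 15/2
a_2 = 2: 37/5
a_3 = 3: 126/17

126/17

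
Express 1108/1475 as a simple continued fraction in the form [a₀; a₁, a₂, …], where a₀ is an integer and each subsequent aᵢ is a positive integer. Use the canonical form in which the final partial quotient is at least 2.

[0; 1, 3, 52, 2, 3]

1108 ÷ 1475 → quotient 0, remainder 1108
1475 ÷ 1108 → quotient 1, remainder 367
1108 ÷ 367 → quotient 3, remainder 7
367 ÷ 7 → quotient 52, remainder 3
7 ÷ 3 → quotient 2, remainder 1
3 ÷ 1 → quotient 3, remainder 0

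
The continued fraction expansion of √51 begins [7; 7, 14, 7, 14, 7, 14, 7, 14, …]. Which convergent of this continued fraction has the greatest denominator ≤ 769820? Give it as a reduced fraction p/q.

a_0 = 7: 7/1  (≤ bound)
a_1 = 7: 50/7  (≤ bound)
a_2 = 14: 707/99  (≤ bound)
a_3 = 7: 4999/700  (≤ bound)
a_4 = 14: 70693/9899  (≤ bound)
a_5 = 7: 499850/69993  (≤ bound)
a_6 = 14: 7068593/989801  (> 769820, stop)

499850/69993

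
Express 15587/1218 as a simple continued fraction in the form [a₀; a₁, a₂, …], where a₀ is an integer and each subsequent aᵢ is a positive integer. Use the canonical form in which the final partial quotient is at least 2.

Repeatedly divide and take the remainder:
15587 ÷ 1218 → quotient 12, remainder 971
1218 ÷ 971 → quotient 1, remainder 247
971 ÷ 247 → quotient 3, remainder 230
247 ÷ 230 → quotient 1, remainder 17
230 ÷ 17 → quotient 13, remainder 9
17 ÷ 9 → quotient 1, remainder 8
9 ÷ 8 → quotient 1, remainder 1
8 ÷ 1 → quotient 8, remainder 0

[12; 1, 3, 1, 13, 1, 1, 8]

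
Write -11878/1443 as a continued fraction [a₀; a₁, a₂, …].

⌊-11878/1443⌋ = -9, remainder 1109
⌊1443/1109⌋ = 1, remainder 334
⌊1109/334⌋ = 3, remainder 107
⌊334/107⌋ = 3, remainder 13
⌊107/13⌋ = 8, remainder 3
⌊13/3⌋ = 4, remainder 1
⌊3/1⌋ = 3, remainder 0

[-9; 1, 3, 3, 8, 4, 3]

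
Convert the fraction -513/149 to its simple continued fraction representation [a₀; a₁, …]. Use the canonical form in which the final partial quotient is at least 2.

⌊-513/149⌋ = -4, remainder 83
⌊149/83⌋ = 1, remainder 66
⌊83/66⌋ = 1, remainder 17
⌊66/17⌋ = 3, remainder 15
⌊17/15⌋ = 1, remainder 2
⌊15/2⌋ = 7, remainder 1
⌊2/1⌋ = 2, remainder 0

[-4; 1, 1, 3, 1, 7, 2]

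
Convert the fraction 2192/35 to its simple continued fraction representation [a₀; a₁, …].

Apply division with remainder until the remainder is 0:
⌊2192/35⌋ = 62, remainder 22
⌊35/22⌋ = 1, remainder 13
⌊22/13⌋ = 1, remainder 9
⌊13/9⌋ = 1, remainder 4
⌊9/4⌋ = 2, remainder 1
⌊4/1⌋ = 4, remainder 0

[62; 1, 1, 1, 2, 4]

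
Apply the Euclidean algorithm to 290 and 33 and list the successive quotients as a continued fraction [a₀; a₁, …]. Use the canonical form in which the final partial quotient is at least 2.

290 = 8·33 + 26, so a_0 = 8
33 = 1·26 + 7, so a_1 = 1
26 = 3·7 + 5, so a_2 = 3
7 = 1·5 + 2, so a_3 = 1
5 = 2·2 + 1, so a_4 = 2
2 = 2·1 + 0, so a_5 = 2

[8; 1, 3, 1, 2, 2]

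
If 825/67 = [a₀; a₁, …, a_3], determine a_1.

3

Run the Euclidean algorithm, recording each quotient:
825 ÷ 67 → quotient 12, remainder 21
67 ÷ 21 → quotient 3, remainder 4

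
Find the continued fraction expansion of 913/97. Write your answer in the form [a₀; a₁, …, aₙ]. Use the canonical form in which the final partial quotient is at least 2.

[9; 2, 2, 2, 1, 5]

⌊913/97⌋ = 9, remainder 40
⌊97/40⌋ = 2, remainder 17
⌊40/17⌋ = 2, remainder 6
⌊17/6⌋ = 2, remainder 5
⌊6/5⌋ = 1, remainder 1
⌊5/1⌋ = 5, remainder 0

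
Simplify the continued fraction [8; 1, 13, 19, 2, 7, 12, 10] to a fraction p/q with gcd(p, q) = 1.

Start with 10.
12 + 1/(10/1) = 12 + 1/10 = 121/10
7 + 1/(121/10) = 7 + 10/121 = 857/121
2 + 1/(857/121) = 2 + 121/857 = 1835/857
19 + 1/(1835/857) = 19 + 857/1835 = 35722/1835
13 + 1/(35722/1835) = 13 + 1835/35722 = 466221/35722
1 + 1/(466221/35722) = 1 + 35722/466221 = 501943/466221
8 + 1/(501943/466221) = 8 + 466221/501943 = 4481765/501943

4481765/501943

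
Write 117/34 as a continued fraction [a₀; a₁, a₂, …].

117 = 3·34 + 15, so a_0 = 3
34 = 2·15 + 4, so a_1 = 2
15 = 3·4 + 3, so a_2 = 3
4 = 1·3 + 1, so a_3 = 1
3 = 3·1 + 0, so a_4 = 3

[3; 2, 3, 1, 3]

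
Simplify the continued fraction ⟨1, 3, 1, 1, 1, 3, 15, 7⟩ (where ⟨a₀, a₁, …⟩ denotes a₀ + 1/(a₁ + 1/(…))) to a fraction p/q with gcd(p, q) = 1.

Use the convergent recurrence hₖ = aₖ·hₖ₋₁ + hₖ₋₂ (and likewise for the denominators kₖ):
a_0 = 1: 1/1
a_1 = 3: 4/3
a_2 = 1: 5/4
a_3 = 1: 9/7
a_4 = 1: 14/11
a_5 = 3: 51/40
a_6 = 15: 779/611
a_7 = 7: 5504/4317

5504/4317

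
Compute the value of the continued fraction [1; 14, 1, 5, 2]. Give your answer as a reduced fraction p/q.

Use the convergent recurrence hₖ = aₖ·hₖ₋₁ + hₖ₋₂ (and likewise for the denominators kₖ):
a_0 = 1: 1/1
a_1 = 14: 15/14
a_2 = 1: 16/15
a_3 = 5: 95/89
a_4 = 2: 206/193

206/193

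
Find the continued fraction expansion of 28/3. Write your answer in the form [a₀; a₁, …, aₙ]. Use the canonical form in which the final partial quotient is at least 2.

28 = 9·3 + 1, so a_0 = 9
3 = 3·1 + 0, so a_1 = 3

[9; 3]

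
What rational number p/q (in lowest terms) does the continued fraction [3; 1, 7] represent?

Start with 7.
1 + 1/(7/1) = 1 + 1/7 = 8/7
3 + 1/(8/7) = 3 + 7/8 = 31/8

31/8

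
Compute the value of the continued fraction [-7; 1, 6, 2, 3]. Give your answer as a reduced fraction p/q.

-319/52

Build up convergents one term at a time:
a_0 = -7: -7/1
a_1 = 1: -6/1
a_2 = 6: -43/7
a_3 = 2: -92/15
a_4 = 3: -319/52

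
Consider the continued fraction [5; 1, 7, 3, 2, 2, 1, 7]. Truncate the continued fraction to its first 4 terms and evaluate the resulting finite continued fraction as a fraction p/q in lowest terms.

147/25

Use the convergent recurrence hₖ = aₖ·hₖ₋₁ + hₖ₋₂ (and likewise for the denominators kₖ):
a_0 = 5: 5/1
a_1 = 1: 6/1
a_2 = 7: 47/8
a_3 = 3: 147/25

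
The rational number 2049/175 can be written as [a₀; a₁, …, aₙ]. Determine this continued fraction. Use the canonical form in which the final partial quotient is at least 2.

Apply division with remainder until the remainder is 0:
2049 ÷ 175 → quotient 11, remainder 124
175 ÷ 124 → quotient 1, remainder 51
124 ÷ 51 → quotient 2, remainder 22
51 ÷ 22 → quotient 2, remainder 7
22 ÷ 7 → quotient 3, remainder 1
7 ÷ 1 → quotient 7, remainder 0

[11; 1, 2, 2, 3, 7]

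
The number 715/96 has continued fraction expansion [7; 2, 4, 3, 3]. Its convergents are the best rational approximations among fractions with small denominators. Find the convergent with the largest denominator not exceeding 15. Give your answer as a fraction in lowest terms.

a_0 = 7: 7/1  (≤ bound)
a_1 = 2: 15/2  (≤ bound)
a_2 = 4: 67/9  (≤ bound)
a_3 = 3: 216/29  (> 15, stop)

67/9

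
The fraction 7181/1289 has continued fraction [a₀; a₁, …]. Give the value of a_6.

7181 = 5·1289 + 736, so a_0 = 5
1289 = 1·736 + 553, so a_1 = 1
736 = 1·553 + 183, so a_2 = 1
553 = 3·183 + 4, so a_3 = 3
183 = 45·4 + 3, so a_4 = 45
4 = 1·3 + 1, so a_5 = 1
3 = 3·1 + 0, so a_6 = 3

3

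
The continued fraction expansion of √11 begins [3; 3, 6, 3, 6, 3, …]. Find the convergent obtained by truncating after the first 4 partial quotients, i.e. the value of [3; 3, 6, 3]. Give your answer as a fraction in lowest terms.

Start with 3.
6 + 1/(3/1) = 6 + 1/3 = 19/3
3 + 1/(19/3) = 3 + 3/19 = 60/19
3 + 1/(60/19) = 3 + 19/60 = 199/60

199/60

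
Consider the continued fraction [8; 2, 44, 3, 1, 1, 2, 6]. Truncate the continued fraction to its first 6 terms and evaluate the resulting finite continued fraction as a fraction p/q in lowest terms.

Start with 1.
1 + 1/(1/1) = 1 + 1/1 = 2/1
3 + 1/(2/1) = 3 + 1/2 = 7/2
44 + 1/(7/2) = 44 + 2/7 = 310/7
2 + 1/(310/7) = 2 + 7/310 = 627/310
8 + 1/(627/310) = 8 + 310/627 = 5326/627

5326/627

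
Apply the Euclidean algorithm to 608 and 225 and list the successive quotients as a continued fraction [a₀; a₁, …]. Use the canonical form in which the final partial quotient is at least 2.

608 ÷ 225 → quotient 2, remainder 158
225 ÷ 158 → quotient 1, remainder 67
158 ÷ 67 → quotient 2, remainder 24
67 ÷ 24 → quotient 2, remainder 19
24 ÷ 19 → quotient 1, remainder 5
19 ÷ 5 → quotient 3, remainder 4
5 ÷ 4 → quotient 1, remainder 1
4 ÷ 1 → quotient 4, remainder 0

[2; 1, 2, 2, 1, 3, 1, 4]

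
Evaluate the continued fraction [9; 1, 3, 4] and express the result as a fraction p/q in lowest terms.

Build up convergents one term at a time:
a_0 = 9: 9/1
a_1 = 1: 10/1
a_2 = 3: 39/4
a_3 = 4: 166/17

166/17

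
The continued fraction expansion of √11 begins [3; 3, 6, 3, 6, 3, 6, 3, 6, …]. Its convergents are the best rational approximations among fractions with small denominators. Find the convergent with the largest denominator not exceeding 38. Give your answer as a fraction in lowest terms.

a_0 = 3: 3/1  (≤ bound)
a_1 = 3: 10/3  (≤ bound)
a_2 = 6: 63/19  (≤ bound)
a_3 = 3: 199/60  (> 38, stop)

63/19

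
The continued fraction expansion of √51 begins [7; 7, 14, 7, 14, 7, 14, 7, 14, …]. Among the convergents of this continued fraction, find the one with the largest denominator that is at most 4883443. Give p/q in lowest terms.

7068593/989801

a_0 = 7: 7/1  (≤ bound)
a_1 = 7: 50/7  (≤ bound)
a_2 = 14: 707/99  (≤ bound)
a_3 = 7: 4999/700  (≤ bound)
a_4 = 14: 70693/9899  (≤ bound)
a_5 = 7: 499850/69993  (≤ bound)
a_6 = 14: 7068593/989801  (≤ bound)
a_7 = 7: 49980001/6998600  (> 4883443, stop)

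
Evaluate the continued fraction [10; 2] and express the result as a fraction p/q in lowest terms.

21/2

a_0 = 10: 10/1
a_1 = 2: 21/2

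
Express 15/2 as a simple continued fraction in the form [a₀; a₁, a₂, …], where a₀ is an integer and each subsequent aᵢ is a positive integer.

Run the Euclidean algorithm, recording each quotient:
⌊15/2⌋ = 7, remainder 1
⌊2/1⌋ = 2, remainder 0

[7; 2]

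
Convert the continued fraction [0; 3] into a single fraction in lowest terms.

1/3

a_0 = 0: 0/1
a_1 = 3: 1/3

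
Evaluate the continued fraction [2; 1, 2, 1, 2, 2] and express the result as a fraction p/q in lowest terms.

Collapse the nested fraction from the inside out:
Start with 2.
2 + 1/(2/1) = 2 + 1/2 = 5/2
1 + 1/(5/2) = 1 + 2/5 = 7/5
2 + 1/(7/5) = 2 + 5/7 = 19/7
1 + 1/(19/7) = 1 + 7/19 = 26/19
2 + 1/(26/19) = 2 + 19/26 = 71/26

71/26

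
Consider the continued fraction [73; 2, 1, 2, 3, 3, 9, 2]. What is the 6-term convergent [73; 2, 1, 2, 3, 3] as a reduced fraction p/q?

a_0 = 73: 73/1
a_1 = 2: 147/2
a_2 = 1: 220/3
a_3 = 2: 587/8
a_4 = 3: 1981/27
a_5 = 3: 6530/89

6530/89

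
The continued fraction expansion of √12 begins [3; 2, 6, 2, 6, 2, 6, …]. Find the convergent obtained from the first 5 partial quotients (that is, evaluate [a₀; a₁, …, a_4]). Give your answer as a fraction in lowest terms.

Start with 6.
2 + 1/(6/1) = 2 + 1/6 = 13/6
6 + 1/(13/6) = 6 + 6/13 = 84/13
2 + 1/(84/13) = 2 + 13/84 = 181/84
3 + 1/(181/84) = 3 + 84/181 = 627/181

627/181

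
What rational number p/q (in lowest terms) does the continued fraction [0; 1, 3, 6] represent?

19/25

Build up convergents one term at a time:
a_0 = 0: 0/1
a_1 = 1: 1/1
a_2 = 3: 3/4
a_3 = 6: 19/25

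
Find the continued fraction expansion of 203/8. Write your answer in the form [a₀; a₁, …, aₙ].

⌊203/8⌋ = 25, remainder 3
⌊8/3⌋ = 2, remainder 2
⌊3/2⌋ = 1, remainder 1
⌊2/1⌋ = 2, remainder 0

[25; 2, 1, 2]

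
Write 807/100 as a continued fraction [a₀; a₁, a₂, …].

[8; 14, 3, 2]

807 ÷ 100 → quotient 8, remainder 7
100 ÷ 7 → quotient 14, remainder 2
7 ÷ 2 → quotient 3, remainder 1
2 ÷ 1 → quotient 2, remainder 0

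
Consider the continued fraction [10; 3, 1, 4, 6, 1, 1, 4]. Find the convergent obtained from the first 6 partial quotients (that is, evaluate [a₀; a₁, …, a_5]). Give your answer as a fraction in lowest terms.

1406/137

Collapse the nested fraction from the inside out:
Start with 1.
6 + 1/(1/1) = 6 + 1/1 = 7/1
4 + 1/(7/1) = 4 + 1/7 = 29/7
1 + 1/(29/7) = 1 + 7/29 = 36/29
3 + 1/(36/29) = 3 + 29/36 = 137/36
10 + 1/(137/36) = 10 + 36/137 = 1406/137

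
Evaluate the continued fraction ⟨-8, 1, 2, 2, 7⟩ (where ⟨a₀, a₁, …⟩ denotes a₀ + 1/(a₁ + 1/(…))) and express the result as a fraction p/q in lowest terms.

Build up convergents one term at a time:
a_0 = -8: -8/1
a_1 = 1: -7/1
a_2 = 2: -22/3
a_3 = 2: -51/7
a_4 = 7: -379/52

-379/52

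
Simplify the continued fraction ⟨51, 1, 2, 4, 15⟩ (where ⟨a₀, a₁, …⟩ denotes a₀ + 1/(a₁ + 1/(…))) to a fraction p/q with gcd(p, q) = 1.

a_0 = 51: 51/1
a_1 = 1: 52/1
a_2 = 2: 155/3
a_3 = 4: 672/13
a_4 = 15: 10235/198

10235/198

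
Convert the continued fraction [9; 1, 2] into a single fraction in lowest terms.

a_0 = 9: 9/1
a_1 = 1: 10/1
a_2 = 2: 29/3

29/3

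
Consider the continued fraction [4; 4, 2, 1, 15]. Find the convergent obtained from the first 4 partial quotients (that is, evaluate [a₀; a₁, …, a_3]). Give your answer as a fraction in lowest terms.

55/13

Start with 1.
2 + 1/(1/1) = 2 + 1/1 = 3/1
4 + 1/(3/1) = 4 + 1/3 = 13/3
4 + 1/(13/3) = 4 + 3/13 = 55/13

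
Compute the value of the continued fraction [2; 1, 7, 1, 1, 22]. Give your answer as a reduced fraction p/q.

1104/383

a_0 = 2: 2/1
a_1 = 1: 3/1
a_2 = 7: 23/8
a_3 = 1: 26/9
a_4 = 1: 49/17
a_5 = 22: 1104/383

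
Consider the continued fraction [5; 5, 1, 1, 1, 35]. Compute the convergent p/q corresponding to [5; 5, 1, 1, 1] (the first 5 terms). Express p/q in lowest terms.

88/17

Collapse the nested fraction from the inside out:
Start with 1.
1 + 1/(1/1) = 1 + 1/1 = 2/1
1 + 1/(2/1) = 1 + 1/2 = 3/2
5 + 1/(3/2) = 5 + 2/3 = 17/3
5 + 1/(17/3) = 5 + 3/17 = 88/17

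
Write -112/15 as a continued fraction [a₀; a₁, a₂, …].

[-8; 1, 1, 7]

⌊-112/15⌋ = -8, remainder 8
⌊15/8⌋ = 1, remainder 7
⌊8/7⌋ = 1, remainder 1
⌊7/1⌋ = 7, remainder 0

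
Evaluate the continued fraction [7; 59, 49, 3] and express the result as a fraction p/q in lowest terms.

Start with 3.
49 + 1/(3/1) = 49 + 1/3 = 148/3
59 + 1/(148/3) = 59 + 3/148 = 8735/148
7 + 1/(8735/148) = 7 + 148/8735 = 61293/8735

61293/8735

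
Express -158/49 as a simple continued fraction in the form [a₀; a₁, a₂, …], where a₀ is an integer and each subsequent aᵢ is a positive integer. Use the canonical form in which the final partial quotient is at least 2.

⌊-158/49⌋ = -4, remainder 38
⌊49/38⌋ = 1, remainder 11
⌊38/11⌋ = 3, remainder 5
⌊11/5⌋ = 2, remainder 1
⌊5/1⌋ = 5, remainder 0

[-4; 1, 3, 2, 5]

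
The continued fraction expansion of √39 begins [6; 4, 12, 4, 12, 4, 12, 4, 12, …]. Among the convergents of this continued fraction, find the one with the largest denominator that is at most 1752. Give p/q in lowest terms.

1249/200

List convergents until the denominator exceeds the bound:
a_0 = 6: 6/1  (≤ bound)
a_1 = 4: 25/4  (≤ bound)
a_2 = 12: 306/49  (≤ bound)
a_3 = 4: 1249/200  (≤ bound)
a_4 = 12: 15294/2449  (> 1752, stop)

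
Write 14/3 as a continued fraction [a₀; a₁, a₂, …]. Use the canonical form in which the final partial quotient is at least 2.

Repeatedly divide and take the remainder:
14 ÷ 3 → quotient 4, remainder 2
3 ÷ 2 → quotient 1, remainder 1
2 ÷ 1 → quotient 2, remainder 0

[4; 1, 2]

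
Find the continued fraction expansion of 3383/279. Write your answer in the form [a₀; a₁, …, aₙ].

Apply division with remainder until the remainder is 0:
3383 = 12·279 + 35, so a_0 = 12
279 = 7·35 + 34, so a_1 = 7
35 = 1·34 + 1, so a_2 = 1
34 = 34·1 + 0, so a_3 = 34

[12; 7, 1, 34]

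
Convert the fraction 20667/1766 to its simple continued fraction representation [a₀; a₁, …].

20667 = 11·1766 + 1241, so a_0 = 11
1766 = 1·1241 + 525, so a_1 = 1
1241 = 2·525 + 191, so a_2 = 2
525 = 2·191 + 143, so a_3 = 2
191 = 1·143 + 48, so a_4 = 1
143 = 2·48 + 47, so a_5 = 2
48 = 1·47 + 1, so a_6 = 1
47 = 47·1 + 0, so a_7 = 47

[11; 1, 2, 2, 1, 2, 1, 47]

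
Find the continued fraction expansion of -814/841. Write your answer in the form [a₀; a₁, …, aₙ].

[-1; 31, 6, 1, 3]

Repeatedly divide and take the remainder:
-814 ÷ 841 → quotient -1, remainder 27
841 ÷ 27 → quotient 31, remainder 4
27 ÷ 4 → quotient 6, remainder 3
4 ÷ 3 → quotient 1, remainder 1
3 ÷ 1 → quotient 3, remainder 0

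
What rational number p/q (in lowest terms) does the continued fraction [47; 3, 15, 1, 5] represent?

Start with 5.
1 + 1/(5/1) = 1 + 1/5 = 6/5
15 + 1/(6/5) = 15 + 5/6 = 95/6
3 + 1/(95/6) = 3 + 6/95 = 291/95
47 + 1/(291/95) = 47 + 95/291 = 13772/291

13772/291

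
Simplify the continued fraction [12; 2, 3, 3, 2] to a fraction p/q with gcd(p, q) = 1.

659/53

Starting at the tail and folding back:
Start with 2.
3 + 1/(2/1) = 3 + 1/2 = 7/2
3 + 1/(7/2) = 3 + 2/7 = 23/7
2 + 1/(23/7) = 2 + 7/23 = 53/23
12 + 1/(53/23) = 12 + 23/53 = 659/53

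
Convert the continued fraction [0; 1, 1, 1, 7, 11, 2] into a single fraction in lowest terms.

Start with 2.
11 + 1/(2/1) = 11 + 1/2 = 23/2
7 + 1/(23/2) = 7 + 2/23 = 163/23
1 + 1/(163/23) = 1 + 23/163 = 186/163
1 + 1/(186/163) = 1 + 163/186 = 349/186
1 + 1/(349/186) = 1 + 186/349 = 535/349
0 + 1/(535/349) = 0 + 349/535 = 349/535

349/535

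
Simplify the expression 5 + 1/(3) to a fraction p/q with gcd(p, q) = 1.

Collapse the nested fraction from the inside out:
Start with 3.
5 + 1/(3/1) = 5 + 1/3 = 16/3

16/3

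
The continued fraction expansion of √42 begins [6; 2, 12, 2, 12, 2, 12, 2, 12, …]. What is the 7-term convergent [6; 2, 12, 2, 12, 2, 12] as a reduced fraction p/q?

Starting at the tail and folding back:
Start with 12.
2 + 1/(12/1) = 2 + 1/12 = 25/12
12 + 1/(25/12) = 12 + 12/25 = 312/25
2 + 1/(312/25) = 2 + 25/312 = 649/312
12 + 1/(649/312) = 12 + 312/649 = 8100/649
2 + 1/(8100/649) = 2 + 649/8100 = 16849/8100
6 + 1/(16849/8100) = 6 + 8100/16849 = 109194/16849

109194/16849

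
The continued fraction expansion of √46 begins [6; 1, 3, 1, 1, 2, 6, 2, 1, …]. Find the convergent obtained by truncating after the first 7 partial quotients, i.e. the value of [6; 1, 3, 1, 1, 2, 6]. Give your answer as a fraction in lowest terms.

997/147

a_0 = 6: 6/1
a_1 = 1: 7/1
a_2 = 3: 27/4
a_3 = 1: 34/5
a_4 = 1: 61/9
a_5 = 2: 156/23
a_6 = 6: 997/147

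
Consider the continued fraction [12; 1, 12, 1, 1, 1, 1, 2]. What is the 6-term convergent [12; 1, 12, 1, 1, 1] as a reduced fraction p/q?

Start with 1.
1 + 1/(1/1) = 1 + 1/1 = 2/1
1 + 1/(2/1) = 1 + 1/2 = 3/2
12 + 1/(3/2) = 12 + 2/3 = 38/3
1 + 1/(38/3) = 1 + 3/38 = 41/38
12 + 1/(41/38) = 12 + 38/41 = 530/41

530/41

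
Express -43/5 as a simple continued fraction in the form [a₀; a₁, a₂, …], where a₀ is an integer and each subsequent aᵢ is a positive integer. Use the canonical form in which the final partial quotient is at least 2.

[-9; 2, 2]

-43 ÷ 5 → quotient -9, remainder 2
5 ÷ 2 → quotient 2, remainder 1
2 ÷ 1 → quotient 2, remainder 0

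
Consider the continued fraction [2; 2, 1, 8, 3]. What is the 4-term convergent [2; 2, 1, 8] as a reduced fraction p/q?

a_0 = 2: 2/1
a_1 = 2: 5/2
a_2 = 1: 7/3
a_3 = 8: 61/26

61/26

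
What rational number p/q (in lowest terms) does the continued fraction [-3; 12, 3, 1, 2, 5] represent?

-2113/724

Collapse the nested fraction from the inside out:
Start with 5.
2 + 1/(5/1) = 2 + 1/5 = 11/5
1 + 1/(11/5) = 1 + 5/11 = 16/11
3 + 1/(16/11) = 3 + 11/16 = 59/16
12 + 1/(59/16) = 12 + 16/59 = 724/59
-3 + 1/(724/59) = -3 + 59/724 = -2113/724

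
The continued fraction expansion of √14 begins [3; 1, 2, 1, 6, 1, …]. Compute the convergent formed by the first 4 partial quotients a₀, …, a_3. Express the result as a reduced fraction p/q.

Work from the innermost term outward:
Start with 1.
2 + 1/(1/1) = 2 + 1/1 = 3/1
1 + 1/(3/1) = 1 + 1/3 = 4/3
3 + 1/(4/3) = 3 + 3/4 = 15/4

15/4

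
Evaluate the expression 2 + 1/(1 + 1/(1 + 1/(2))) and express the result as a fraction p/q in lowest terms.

a_0 = 2: 2/1
a_1 = 1: 3/1
a_2 = 1: 5/2
a_3 = 2: 13/5

13/5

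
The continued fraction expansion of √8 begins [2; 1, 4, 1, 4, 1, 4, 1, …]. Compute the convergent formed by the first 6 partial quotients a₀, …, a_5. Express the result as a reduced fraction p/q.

Compute successive convergents:
a_0 = 2: 2/1
a_1 = 1: 3/1
a_2 = 4: 14/5
a_3 = 1: 17/6
a_4 = 4: 82/29
a_5 = 1: 99/35

99/35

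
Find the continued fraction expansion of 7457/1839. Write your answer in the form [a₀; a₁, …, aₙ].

Run the Euclidean algorithm, recording each quotient:
⌊7457/1839⌋ = 4, remainder 101
⌊1839/101⌋ = 18, remainder 21
⌊101/21⌋ = 4, remainder 17
⌊21/17⌋ = 1, remainder 4
⌊17/4⌋ = 4, remainder 1
⌊4/1⌋ = 4, remainder 0

[4; 18, 4, 1, 4, 4]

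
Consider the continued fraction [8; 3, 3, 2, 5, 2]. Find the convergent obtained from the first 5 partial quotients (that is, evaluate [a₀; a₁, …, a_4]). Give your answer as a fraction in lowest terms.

Start with 5.
2 + 1/(5/1) = 2 + 1/5 = 11/5
3 + 1/(11/5) = 3 + 5/11 = 38/11
3 + 1/(38/11) = 3 + 11/38 = 125/38
8 + 1/(125/38) = 8 + 38/125 = 1038/125

1038/125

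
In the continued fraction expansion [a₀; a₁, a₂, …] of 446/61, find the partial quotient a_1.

446 = 7·61 + 19, so a_0 = 7
61 = 3·19 + 4, so a_1 = 3

3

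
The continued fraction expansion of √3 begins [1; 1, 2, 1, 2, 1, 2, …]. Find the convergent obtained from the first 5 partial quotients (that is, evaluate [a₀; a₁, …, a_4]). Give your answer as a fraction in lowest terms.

Work from the innermost term outward:
Start with 2.
1 + 1/(2/1) = 1 + 1/2 = 3/2
2 + 1/(3/2) = 2 + 2/3 = 8/3
1 + 1/(8/3) = 1 + 3/8 = 11/8
1 + 1/(11/8) = 1 + 8/11 = 19/11

19/11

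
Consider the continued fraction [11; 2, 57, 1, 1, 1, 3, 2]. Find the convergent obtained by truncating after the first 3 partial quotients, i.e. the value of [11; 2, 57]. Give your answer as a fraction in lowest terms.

Work from the innermost term outward:
Start with 57.
2 + 1/(57/1) = 2 + 1/57 = 115/57
11 + 1/(115/57) = 11 + 57/115 = 1322/115

1322/115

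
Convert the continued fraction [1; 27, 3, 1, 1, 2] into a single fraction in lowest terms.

509/491

Start with 2.
1 + 1/(2/1) = 1 + 1/2 = 3/2
1 + 1/(3/2) = 1 + 2/3 = 5/3
3 + 1/(5/3) = 3 + 3/5 = 18/5
27 + 1/(18/5) = 27 + 5/18 = 491/18
1 + 1/(491/18) = 1 + 18/491 = 509/491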